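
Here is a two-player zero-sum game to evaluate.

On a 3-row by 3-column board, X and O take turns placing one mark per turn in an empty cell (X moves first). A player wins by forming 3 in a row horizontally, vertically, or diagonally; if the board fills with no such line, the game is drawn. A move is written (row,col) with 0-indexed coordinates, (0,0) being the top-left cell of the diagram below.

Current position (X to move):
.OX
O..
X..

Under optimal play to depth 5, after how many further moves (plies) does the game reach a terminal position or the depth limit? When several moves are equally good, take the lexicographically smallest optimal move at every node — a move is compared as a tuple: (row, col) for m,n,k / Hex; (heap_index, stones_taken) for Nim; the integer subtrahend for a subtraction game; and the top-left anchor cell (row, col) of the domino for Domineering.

p1 X@[.OX/O../X..]: (0,0)[XOX/O../X..]-1 (1,1)[.OX/OX./X..]+1* (1,2)[.OX/O.X/X..]+1 (2,1)[.OX/O../XX.]+1 (2,2)[.OX/O../X.X]+1
p2 O@[.OX/OX./X..] terminal -1; root [.OX/O../X..] d5

PV length from [.OX/O../X..]: 1 ply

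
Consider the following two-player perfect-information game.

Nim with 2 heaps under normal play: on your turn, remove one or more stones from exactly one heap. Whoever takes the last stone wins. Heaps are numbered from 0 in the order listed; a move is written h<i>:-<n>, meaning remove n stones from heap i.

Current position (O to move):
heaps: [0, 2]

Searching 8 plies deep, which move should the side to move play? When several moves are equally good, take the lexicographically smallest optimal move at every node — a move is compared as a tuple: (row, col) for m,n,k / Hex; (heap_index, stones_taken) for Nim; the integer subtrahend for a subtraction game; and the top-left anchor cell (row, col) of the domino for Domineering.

p1 O@[(0,2)]: h1:-1[(0,1)]-1 h1:-2[(0,0)]+1*
p2 X@[(0,0)] terminal -1; root [(0,2)] d8

O's best at [(0,2)]: h1:-2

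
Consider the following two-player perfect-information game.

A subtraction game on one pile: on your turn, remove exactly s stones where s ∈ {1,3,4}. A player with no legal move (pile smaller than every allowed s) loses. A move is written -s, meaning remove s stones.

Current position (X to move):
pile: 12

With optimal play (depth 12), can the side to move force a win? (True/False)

[12] X move#1: -1:-1/11, -3:+1/9*, -4:-1/8
[9] O move#2: -1:-1/8*, -3:-1/6, -4:-1/5
[8] X move#3: -1:+1/7*, -3:-1/5, -4:-1/4
[7] O move#4: -1:-1/6*, -3:-1/4, -4:-1/3
[6] X move#5: -1:-1/5, -3:-1/3, -4:+1/2*
[2] O move#6: -1:-1/1*
[1] X move#7: -1:+1/0*
[0] end (terminal -1, O#8); searched 12 to 12

X winning at [12]: True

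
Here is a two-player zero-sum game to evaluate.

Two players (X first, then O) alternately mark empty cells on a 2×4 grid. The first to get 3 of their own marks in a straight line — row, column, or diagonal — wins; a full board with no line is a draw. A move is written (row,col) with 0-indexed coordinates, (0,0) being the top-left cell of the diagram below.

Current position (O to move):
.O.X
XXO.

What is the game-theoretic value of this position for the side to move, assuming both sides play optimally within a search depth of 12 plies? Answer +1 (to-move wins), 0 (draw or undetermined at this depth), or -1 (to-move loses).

value(.O.X/XXO., O) = 0

p1 O@[.O.X/XXO.]: (0,0)[OO.X/XXO.]+0* (0,2)[.OOX/XXO.]+0 (1,3)[.O.X/XXOO]+0
p2 X@[OO.X/XXO.]: (0,2)[OOXX/XXO.]+0* (1,3)[OO.X/XXOX]-1
p3 O@[OOXX/XXO.]: (1,3)[OOXX/XXOO]+0*
p4 X@[OOXX/XXOO] terminal +0; root [.O.X/XXO.] d12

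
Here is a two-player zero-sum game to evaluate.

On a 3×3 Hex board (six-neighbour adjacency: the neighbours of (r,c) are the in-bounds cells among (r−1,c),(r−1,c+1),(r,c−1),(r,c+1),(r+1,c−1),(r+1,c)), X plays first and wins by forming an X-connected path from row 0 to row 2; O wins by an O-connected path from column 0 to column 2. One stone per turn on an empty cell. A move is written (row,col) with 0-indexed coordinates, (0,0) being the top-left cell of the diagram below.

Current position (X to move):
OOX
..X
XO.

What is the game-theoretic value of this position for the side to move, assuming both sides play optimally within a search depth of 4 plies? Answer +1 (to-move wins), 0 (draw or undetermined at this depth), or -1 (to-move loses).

ply 1, X at OOX/..X/XO. | (1,0)=+1→OOX/X.X/XO.*; (1,1)=+1→OOX/.XX/XO.; (2,2)=+1→OOX/..X/XOX
ply 2, O at OOX/X.X/XO. | (1,1)=-1→OOX/XOX/XO.*; (2,2)=-1→OOX/X.X/XOO
ply 3, X at OOX/XOX/XO. | (2,2)=+1→OOX/XOX/XOX*
ply 4: OOX/XOX/XOX is terminal -1 (O); from OOX/..X/XO. depth 4

value(OOX/..X/XO., X) = +1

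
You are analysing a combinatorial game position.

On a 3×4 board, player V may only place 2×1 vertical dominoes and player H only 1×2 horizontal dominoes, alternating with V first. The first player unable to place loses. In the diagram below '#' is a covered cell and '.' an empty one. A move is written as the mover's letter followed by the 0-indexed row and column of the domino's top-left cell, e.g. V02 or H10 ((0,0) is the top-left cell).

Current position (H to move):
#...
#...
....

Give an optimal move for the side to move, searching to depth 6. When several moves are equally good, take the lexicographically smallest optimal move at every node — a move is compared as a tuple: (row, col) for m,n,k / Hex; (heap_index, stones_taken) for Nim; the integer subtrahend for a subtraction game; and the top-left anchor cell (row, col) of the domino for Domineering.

H's best at [#.../#.../....]: H11

[#.../#.../....] H move#1: H01:-1/###./#.../...., H02:-1/#.##/#.../...., H11:+1/#.../###./....*, H12:+1/#.../#.##/...., H20:-1/#.../#.../##.., H21:-1/#.../#.../.##., H22:-1/#.../#.../..##
[#.../###./....] V move#2: V03:-1/#..#/####/....*, V13:-1/#.../####/...#
[#..#/####/....] H move#3: H01:+1/####/####/....*, H20:+1/#..#/####/##.., H21:+1/#..#/####/.##., H22:+1/#..#/####/..##
[####/####/....] end (terminal -1, V#4); searched #.../#.../.... to 6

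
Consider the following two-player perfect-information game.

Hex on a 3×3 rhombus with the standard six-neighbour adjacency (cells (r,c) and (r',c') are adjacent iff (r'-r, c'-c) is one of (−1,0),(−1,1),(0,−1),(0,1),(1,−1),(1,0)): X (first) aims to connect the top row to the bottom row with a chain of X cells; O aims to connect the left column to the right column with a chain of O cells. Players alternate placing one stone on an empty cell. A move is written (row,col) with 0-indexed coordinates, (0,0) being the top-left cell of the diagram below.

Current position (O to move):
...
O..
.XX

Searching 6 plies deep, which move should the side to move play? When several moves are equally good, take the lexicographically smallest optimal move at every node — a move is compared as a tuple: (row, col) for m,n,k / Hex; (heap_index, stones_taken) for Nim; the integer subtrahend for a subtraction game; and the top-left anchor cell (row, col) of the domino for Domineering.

ply 1, O at .../O../.XX | (0,0)=-1→O../O../.XX; (0,1)=-1→.O./O../.XX; (0,2)=+1→..O/O../.XX*; (1,1)=+1→.../OO./.XX; (1,2)=-1→.../O.O/.XX; (2,0)=-1→.../O../OXX
ply 2, X at ..O/O../.XX | (0,0)=-1→X.O/O../.XX*; (0,1)=-1→.XO/O../.XX; (1,1)=-1→..O/OX./.XX; (1,2)=-1→..O/O.X/.XX; (2,0)=-1→..O/O../XXX
ply 3, O at X.O/O../.XX | (0,1)=+1→XOO/O../.XX*; (1,1)=+1→X.O/OO./.XX; (1,2)=+1→X.O/O.O/.XX; (2,0)=+1→X.O/O../OXX
ply 4: XOO/O../.XX is terminal -1 (X); from .../O../.XX depth 6

O's best at [.../O../.XX]: (0,2)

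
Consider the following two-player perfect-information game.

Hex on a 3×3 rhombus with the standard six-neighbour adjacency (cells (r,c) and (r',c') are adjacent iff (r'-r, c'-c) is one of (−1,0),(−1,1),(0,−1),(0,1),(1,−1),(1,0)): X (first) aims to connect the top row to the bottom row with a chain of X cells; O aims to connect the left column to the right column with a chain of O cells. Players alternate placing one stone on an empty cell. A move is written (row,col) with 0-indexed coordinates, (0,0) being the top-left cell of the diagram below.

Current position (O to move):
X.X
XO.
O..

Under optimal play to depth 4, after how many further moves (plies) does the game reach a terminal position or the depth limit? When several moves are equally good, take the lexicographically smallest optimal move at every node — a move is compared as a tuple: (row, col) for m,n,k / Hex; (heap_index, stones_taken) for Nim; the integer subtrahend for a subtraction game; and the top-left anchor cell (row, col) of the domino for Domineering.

PV length from [X.X/XO./O..]: 1 ply

ply 1, O at X.X/XO./O.. | (0,1)=-1→XOX/XO./O..; (1,2)=+1→X.X/XOO/O..*; (2,1)=+1→X.X/XO./OO.; (2,2)=+1→X.X/XO./O.O
ply 2: X.X/XOO/O.. is terminal -1 (X); from X.X/XO./O.. depth 4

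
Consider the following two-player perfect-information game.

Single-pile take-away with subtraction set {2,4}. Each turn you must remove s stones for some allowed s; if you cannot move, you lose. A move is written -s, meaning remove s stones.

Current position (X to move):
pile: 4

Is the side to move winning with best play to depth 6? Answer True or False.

[4] X move#1: -2:-1/2, -4:+1/0*
[0] end (terminal -1, O#2); searched 4 to 6

X winning at [4]: True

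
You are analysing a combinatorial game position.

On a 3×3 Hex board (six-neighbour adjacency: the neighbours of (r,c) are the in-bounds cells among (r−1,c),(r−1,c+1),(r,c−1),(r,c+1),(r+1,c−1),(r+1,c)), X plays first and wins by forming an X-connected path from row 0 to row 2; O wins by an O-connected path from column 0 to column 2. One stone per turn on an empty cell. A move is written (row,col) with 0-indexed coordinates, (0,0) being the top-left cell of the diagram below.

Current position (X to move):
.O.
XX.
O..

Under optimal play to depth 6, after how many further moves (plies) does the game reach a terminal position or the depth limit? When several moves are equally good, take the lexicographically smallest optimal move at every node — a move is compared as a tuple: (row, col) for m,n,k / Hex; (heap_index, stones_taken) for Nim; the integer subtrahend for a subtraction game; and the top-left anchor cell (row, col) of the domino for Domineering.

PV length from [.O./XX./O..]: 5 plies

ply 1, X at .O./XX./O.. | (0,0)=-1→XO./XX./O..; (0,2)=-1→.OX/XX./O..; (1,2)=+1→.O./XXX/O..*; (2,1)=+1→.O./XX./OX.; (2,2)=+1→.O./XX./O.X
ply 2, O at .O./XXX/O.. | (0,0)=-1→OO./XXX/O..*; (0,2)=-1→.OO/XXX/O..; (2,1)=-1→.O./XXX/OO.; (2,2)=-1→.O./XXX/O.O
ply 3, X at OO./XXX/O.. | (0,2)=+1→OOX/XXX/O..*; (2,1)=-1→OO./XXX/OX.; (2,2)=-1→OO./XXX/O.X
ply 4, O at OOX/XXX/O.. | (2,1)=-1→OOX/XXX/OO.*; (2,2)=-1→OOX/XXX/O.O
ply 5, X at OOX/XXX/OO. | (2,2)=+1→OOX/XXX/OOX*
ply 6: OOX/XXX/OOX is terminal -1 (O); from .O./XX./O.. depth 6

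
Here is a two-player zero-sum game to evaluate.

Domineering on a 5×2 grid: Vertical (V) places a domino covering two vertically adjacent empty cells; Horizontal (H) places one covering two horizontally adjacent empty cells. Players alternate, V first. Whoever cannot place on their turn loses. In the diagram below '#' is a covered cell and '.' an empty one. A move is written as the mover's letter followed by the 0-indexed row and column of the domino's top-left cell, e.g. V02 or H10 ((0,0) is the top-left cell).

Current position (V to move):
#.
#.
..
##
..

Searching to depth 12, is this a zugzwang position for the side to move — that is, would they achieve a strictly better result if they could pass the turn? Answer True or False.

zugzwang(#./#./../##/.., V) = False

[#./#./../##/..] V move#1: V01:-1/##/##/../##/..*, V11:-1/#./##/.#/##/..
[##/##/../##/..] H move#2: H20:+1/##/##/##/##/..*, H40:+1/##/##/../##/##
[##/##/##/##/..] end (terminal -1, V#3); searched #./#./../##/.. to 12
suppose V passes — search the same position with H to move:
pass> [#./#./../##/..] H move#1: H20:+1/#./#./##/##/..*, H40:-1/#./#./../##/##
pass> [#./#./##/##/..] V move#2: V01:-1/##/##/##/##/..*
pass> [##/##/##/##/..] H move#3: H40:+1/##/##/##/##/##*
pass> [##/##/##/##/##] end (terminal -1, V#4); searched #./#./../##/.. to 12
for V: play -1, pass -1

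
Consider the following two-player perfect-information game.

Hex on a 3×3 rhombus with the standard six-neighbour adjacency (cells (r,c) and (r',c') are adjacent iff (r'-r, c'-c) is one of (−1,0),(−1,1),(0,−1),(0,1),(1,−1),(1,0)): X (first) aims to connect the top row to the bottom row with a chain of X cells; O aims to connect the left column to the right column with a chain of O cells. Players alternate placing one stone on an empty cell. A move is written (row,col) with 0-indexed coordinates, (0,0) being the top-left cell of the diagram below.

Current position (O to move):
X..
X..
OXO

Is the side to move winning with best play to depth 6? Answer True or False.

O winning at [X../X../OXO]: True

[X../X../OXO] O move#1: (0,1):-1/XO./X../OXO, (0,2):-1/X.O/X../OXO, (1,1):+1/X../XO./OXO*, (1,2):-1/X../X.O/OXO
[X../XO./OXO] X move#2: (0,1):-1/XX./XO./OXO*, (0,2):-1/X.X/XO./OXO, (1,2):-1/X../XOX/OXO
[XX./XO./OXO] O move#3: (0,2):+1/XXO/XO./OXO*, (1,2):+1/XX./XOO/OXO
[XXO/XO./OXO] end (terminal -1, X#4); searched X../X../OXO to 6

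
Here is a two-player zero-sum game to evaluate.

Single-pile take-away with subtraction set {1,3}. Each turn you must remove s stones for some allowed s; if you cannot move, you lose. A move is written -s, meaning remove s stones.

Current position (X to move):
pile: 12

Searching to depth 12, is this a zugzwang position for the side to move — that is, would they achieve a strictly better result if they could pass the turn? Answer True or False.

zugzwang(12, X) = True

ply 1, X at 12 | -1=-1→11*; -3=-1→9
ply 2, O at 11 | -1=+1→10*; -3=+1→8
ply 3, X at 10 | -1=-1→9*; -3=-1→7
ply 4, O at 9 | -1=+1→8*; -3=+1→6
ply 5, X at 8 | -1=-1→7*; -3=-1→5
ply 6, O at 7 | -1=+1→6*; -3=+1→4
ply 7, X at 6 | -1=-1→5*; -3=-1→3
ply 8, O at 5 | -1=+1→4*; -3=+1→2
ply 9, X at 4 | -1=-1→3*; -3=-1→1
ply 10, O at 3 | -1=+1→2*; -3=+1→0
ply 11, X at 2 | -1=-1→1*
ply 12, O at 1 | -1=+1→0*
ply 13: 0 is terminal -1 (X); from 12 depth 12
if X skipped the turn, O would face:
~ ply 1, O at 12 | -1=-1→11*; -3=-1→9
~ ply 2, X at 11 | -1=+1→10*; -3=+1→8
~ ply 3, O at 10 | -1=-1→9*; -3=-1→7
~ ply 4, X at 9 | -1=+1→8*; -3=+1→6
~ ply 5, O at 8 | -1=-1→7*; -3=-1→5
~ ply 6, X at 7 | -1=+1→6*; -3=+1→4
~ ply 7, O at 6 | -1=-1→5*; -3=-1→3
~ ply 8, X at 5 | -1=+1→4*; -3=+1→2
~ ply 9, O at 4 | -1=-1→3*; -3=-1→1
~ ply 10, X at 3 | -1=+1→2*; -3=+1→0
~ ply 11, O at 2 | -1=-1→1*
~ ply 12, X at 1 | -1=+1→0*
~ ply 13: 0 is terminal -1 (O); from 12 depth 12
compare (X): move=-1 vs pass=+1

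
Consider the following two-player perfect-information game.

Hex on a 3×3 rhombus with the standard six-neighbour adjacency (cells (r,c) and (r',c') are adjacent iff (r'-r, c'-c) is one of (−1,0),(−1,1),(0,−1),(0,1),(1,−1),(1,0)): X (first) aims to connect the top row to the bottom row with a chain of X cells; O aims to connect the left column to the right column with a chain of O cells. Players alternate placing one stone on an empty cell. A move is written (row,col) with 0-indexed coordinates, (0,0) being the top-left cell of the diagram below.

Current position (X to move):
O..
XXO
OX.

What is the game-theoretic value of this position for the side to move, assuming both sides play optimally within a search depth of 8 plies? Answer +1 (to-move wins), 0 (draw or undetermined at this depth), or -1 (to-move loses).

p1 X@[O../XXO/OX.]: (0,1)[OX./XXO/OX.]+1* (0,2)[O.X/XXO/OX.]+1 (2,2)[O../XXO/OXX]+1
p2 O@[OX./XXO/OX.] terminal -1; root [O../XXO/OX.] d8

value(O../XXO/OX., X) = +1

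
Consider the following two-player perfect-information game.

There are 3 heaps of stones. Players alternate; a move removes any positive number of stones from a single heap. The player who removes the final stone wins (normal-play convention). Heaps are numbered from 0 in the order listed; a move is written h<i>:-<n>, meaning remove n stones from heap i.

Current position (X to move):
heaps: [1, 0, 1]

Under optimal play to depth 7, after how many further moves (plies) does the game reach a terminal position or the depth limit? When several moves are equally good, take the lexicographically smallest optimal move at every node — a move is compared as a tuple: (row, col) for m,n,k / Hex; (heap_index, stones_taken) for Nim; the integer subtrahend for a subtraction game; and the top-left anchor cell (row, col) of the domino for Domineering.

PV length from [(1,0,1)]: 2 plies

p1 X@[(1,0,1)]: h0:-1[(0,0,1)]-1* h2:-1[(1,0,0)]-1
p2 O@[(0,0,1)]: h2:-1[(0,0,0)]+1*
p3 X@[(0,0,0)] terminal -1; root [(1,0,1)] d7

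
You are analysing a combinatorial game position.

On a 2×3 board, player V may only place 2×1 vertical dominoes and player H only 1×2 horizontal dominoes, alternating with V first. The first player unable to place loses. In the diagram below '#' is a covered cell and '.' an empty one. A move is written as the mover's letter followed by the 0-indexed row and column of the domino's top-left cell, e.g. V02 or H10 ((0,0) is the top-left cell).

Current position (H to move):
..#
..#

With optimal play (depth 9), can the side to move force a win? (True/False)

[..#/..#] H move#1: H00:+1/###/..#*, H10:+1/..#/###
[###/..#] end (terminal -1, V#2); searched ..#/..# to 9

H winning at [..#/..#]: True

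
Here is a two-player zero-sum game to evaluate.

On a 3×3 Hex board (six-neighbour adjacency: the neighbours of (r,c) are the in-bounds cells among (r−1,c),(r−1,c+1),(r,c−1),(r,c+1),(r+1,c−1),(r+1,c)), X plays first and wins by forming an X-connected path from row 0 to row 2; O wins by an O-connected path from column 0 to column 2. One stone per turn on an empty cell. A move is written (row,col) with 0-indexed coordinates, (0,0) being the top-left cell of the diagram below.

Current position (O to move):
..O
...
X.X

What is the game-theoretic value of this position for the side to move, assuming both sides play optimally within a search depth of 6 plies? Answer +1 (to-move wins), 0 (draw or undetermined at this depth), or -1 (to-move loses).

value(..O/.../X.X, O) = +1

[..O/.../X.X] O move#1: (0,0):-1/O.O/.../X.X, (0,1):+1/.OO/.../X.X*, (1,0):+1/..O/O../X.X, (1,1):-1/..O/.O./X.X, (1,2):-1/..O/..O/X.X, (2,1):-1/..O/.../XOX
[.OO/.../X.X] X move#2: (0,0):-1/XOO/.../X.X*, (1,0):-1/.OO/X../X.X, (1,1):-1/.OO/.X./X.X, (1,2):-1/.OO/..X/X.X, (2,1):-1/.OO/.../XXX
[XOO/.../X.X] O move#3: (1,0):+1/XOO/O../X.X*, (1,1):-1/XOO/.O./X.X, (1,2):-1/XOO/..O/X.X, (2,1):-1/XOO/.../XOX
[XOO/O../X.X] end (terminal -1, X#4); searched ..O/.../X.X to 6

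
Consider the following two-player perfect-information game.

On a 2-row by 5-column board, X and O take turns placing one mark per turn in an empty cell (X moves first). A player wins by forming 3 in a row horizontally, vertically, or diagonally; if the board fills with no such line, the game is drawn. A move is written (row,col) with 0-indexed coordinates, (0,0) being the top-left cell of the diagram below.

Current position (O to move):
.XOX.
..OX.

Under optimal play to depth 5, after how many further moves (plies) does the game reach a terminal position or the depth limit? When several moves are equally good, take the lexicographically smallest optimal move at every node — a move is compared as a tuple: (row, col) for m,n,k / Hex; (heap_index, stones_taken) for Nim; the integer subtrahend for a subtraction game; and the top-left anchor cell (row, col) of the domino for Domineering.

PV length from [.XOX./..OX.]: 5 plies

p1 O@[.XOX./..OX.]: (0,0)[OXOX./..OX.]+0* (0,4)[.XOXO/..OX.]+0 (1,0)[.XOX./O.OX.]+0 (1,1)[.XOX./.OOX.]+0 (1,4)[.XOX./..OXO]+0
p2 X@[OXOX./..OX.]: (0,4)[OXOXX/..OX.]+0* (1,0)[OXOX./X.OX.]+0 (1,1)[OXOX./.XOX.]+0 (1,4)[OXOX./..OXX]+0
p3 O@[OXOXX/..OX.]: (1,0)[OXOXX/O.OX.]+0* (1,1)[OXOXX/.OOX.]+0 (1,4)[OXOXX/..OXO]+0
p4 X@[OXOXX/O.OX.]: (1,1)[OXOXX/OXOX.]+0* (1,4)[OXOXX/O.OXX]-1
p5 O@[OXOXX/OXOX.]: (1,4)[OXOXX/OXOXO]+0*
p6 X@[OXOXX/OXOXO] terminal +0; root [.XOX./..OX.] d5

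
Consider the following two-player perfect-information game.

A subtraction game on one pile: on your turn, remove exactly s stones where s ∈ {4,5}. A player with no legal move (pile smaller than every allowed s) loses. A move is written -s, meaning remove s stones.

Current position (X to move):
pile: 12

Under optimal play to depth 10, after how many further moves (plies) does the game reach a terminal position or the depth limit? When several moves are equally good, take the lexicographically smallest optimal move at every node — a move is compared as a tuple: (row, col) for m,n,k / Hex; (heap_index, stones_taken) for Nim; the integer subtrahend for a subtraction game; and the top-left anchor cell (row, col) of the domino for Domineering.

ply 1, X at 12 | -4=-1→8*; -5=-1→7
ply 2, O at 8 | -4=-1→4; -5=+1→3*
ply 3: 3 is terminal -1 (X); from 12 depth 10

PV length from [12]: 2 plies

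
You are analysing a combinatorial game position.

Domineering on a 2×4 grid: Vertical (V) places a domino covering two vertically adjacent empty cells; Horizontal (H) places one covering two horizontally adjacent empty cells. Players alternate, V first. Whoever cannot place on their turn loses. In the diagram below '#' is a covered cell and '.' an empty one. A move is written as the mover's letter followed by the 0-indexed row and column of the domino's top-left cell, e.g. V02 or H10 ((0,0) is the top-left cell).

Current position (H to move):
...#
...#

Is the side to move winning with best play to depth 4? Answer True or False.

H winning at [...#/...#]: True

ply 1, H at ...#/...# | H00=+1→##.#/...#*; H01=+1→.###/...#; H10=+1→...#/##.#; H11=+1→...#/.###
ply 2, V at ##.#/...# | V02=-1→####/..##*
ply 3, H at ####/..## | H10=+1→####/####*
ply 4: ####/#### is terminal -1 (V); from ...#/...# depth 4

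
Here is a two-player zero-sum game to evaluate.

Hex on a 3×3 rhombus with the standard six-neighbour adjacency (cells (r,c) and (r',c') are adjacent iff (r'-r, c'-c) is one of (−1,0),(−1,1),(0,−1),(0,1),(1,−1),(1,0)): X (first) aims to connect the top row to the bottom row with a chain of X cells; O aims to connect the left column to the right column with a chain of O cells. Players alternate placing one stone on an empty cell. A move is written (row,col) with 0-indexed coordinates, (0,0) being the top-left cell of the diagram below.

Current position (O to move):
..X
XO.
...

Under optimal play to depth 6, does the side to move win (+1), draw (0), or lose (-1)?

ply 1, O at ..X/XO./... | (0,0)=-1→O.X/XO./...*; (0,1)=-1→.OX/XO./...; (1,2)=-1→..X/XOO/...; (2,0)=-1→..X/XO./O..; (2,1)=-1→..X/XO./.O.; (2,2)=-1→..X/XO./..O
ply 2, X at O.X/XO./... | (0,1)=+1→OXX/XO./...*; (1,2)=+1→O.X/XOX/...; (2,0)=+1→O.X/XO./X..; (2,1)=-1→O.X/XO./.X.; (2,2)=-1→O.X/XO./..X
ply 3, O at OXX/XO./... | (1,2)=-1→OXX/XOO/...*; (2,0)=-1→OXX/XO./O..; (2,1)=-1→OXX/XO./.O.; (2,2)=-1→OXX/XO./..O
ply 4, X at OXX/XOO/... | (2,0)=+1→OXX/XOO/X..*; (2,1)=-1→OXX/XOO/.X.; (2,2)=-1→OXX/XOO/..X
ply 5: OXX/XOO/X.. is terminal -1 (O); from ..X/XO./... depth 6

value(..X/XO./..., O) = -1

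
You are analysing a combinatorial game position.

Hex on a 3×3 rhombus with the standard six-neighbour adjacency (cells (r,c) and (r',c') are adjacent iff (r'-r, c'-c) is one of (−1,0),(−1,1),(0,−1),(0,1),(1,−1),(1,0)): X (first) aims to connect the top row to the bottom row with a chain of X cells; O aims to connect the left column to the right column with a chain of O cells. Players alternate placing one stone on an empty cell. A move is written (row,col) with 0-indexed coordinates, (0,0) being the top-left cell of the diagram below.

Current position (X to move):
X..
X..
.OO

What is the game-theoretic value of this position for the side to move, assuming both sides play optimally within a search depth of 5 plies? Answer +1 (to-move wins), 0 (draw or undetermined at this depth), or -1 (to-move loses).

value(X../X../.OO, X) = +1

[X../X../.OO] X move#1: (0,1):-1/XX./X../.OO, (0,2):-1/X.X/X../.OO, (1,1):-1/X../XX./.OO, (1,2):-1/X../X.X/.OO, (2,0):+1/X../X../XOO*
[X../X../XOO] end (terminal -1, O#2); searched X../X../.OO to 5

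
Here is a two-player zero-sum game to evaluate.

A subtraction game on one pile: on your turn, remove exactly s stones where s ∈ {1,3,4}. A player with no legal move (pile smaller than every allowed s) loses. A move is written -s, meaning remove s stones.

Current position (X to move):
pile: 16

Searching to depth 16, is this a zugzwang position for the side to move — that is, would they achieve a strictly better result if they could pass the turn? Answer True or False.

zugzwang(16, X) = True

[16] X move#1: -1:-1/15*, -3:-1/13, -4:-1/12
[15] O move#2: -1:+1/14*, -3:-1/12, -4:-1/11
[14] X move#3: -1:-1/13*, -3:-1/11, -4:-1/10
[13] O move#4: -1:-1/12, -3:-1/10, -4:+1/9*
[9] X move#5: -1:-1/8*, -3:-1/6, -4:-1/5
[8] O move#6: -1:+1/7*, -3:-1/5, -4:-1/4
[7] X move#7: -1:-1/6*, -3:-1/4, -4:-1/3
[6] O move#8: -1:-1/5, -3:-1/3, -4:+1/2*
[2] X move#9: -1:-1/1*
[1] O move#10: -1:+1/0*
[0] end (terminal -1, X#11); searched 16 to 16
if X skipped the turn, O would face:
~ [16] O move#1: -1:-1/15*, -3:-1/13, -4:-1/12
~ [15] X move#2: -1:+1/14*, -3:-1/12, -4:-1/11
~ [14] O move#3: -1:-1/13*, -3:-1/11, -4:-1/10
~ [13] X move#4: -1:-1/12, -3:-1/10, -4:+1/9*
~ [9] O move#5: -1:-1/8*, -3:-1/6, -4:-1/5
~ [8] X move#6: -1:+1/7*, -3:-1/5, -4:-1/4
~ [7] O move#7: -1:-1/6*, -3:-1/4, -4:-1/3
~ [6] X move#8: -1:-1/5, -3:-1/3, -4:+1/2*
~ [2] O move#9: -1:-1/1*
~ [1] X move#10: -1:+1/0*
~ [0] end (terminal -1, O#11); searched 16 to 16
compare (X): move=-1 vs pass=+1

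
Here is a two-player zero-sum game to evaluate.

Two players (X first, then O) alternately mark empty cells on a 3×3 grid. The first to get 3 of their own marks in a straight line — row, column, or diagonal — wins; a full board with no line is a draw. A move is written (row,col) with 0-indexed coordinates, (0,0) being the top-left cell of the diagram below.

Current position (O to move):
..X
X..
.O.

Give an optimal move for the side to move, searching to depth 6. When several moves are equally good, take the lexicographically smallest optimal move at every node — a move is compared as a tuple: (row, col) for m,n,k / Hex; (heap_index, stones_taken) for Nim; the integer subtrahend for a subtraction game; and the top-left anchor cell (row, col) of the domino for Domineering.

O's best at [..X/X../.O.]: (1,1)

ply 1, O at ..X/X../.O. | (0,0)=-1→O.X/X../.O.; (0,1)=-1→.OX/X../.O.; (1,1)=+0→..X/XO./.O.*; (1,2)=-1→..X/X.O/.O.; (2,0)=-1→..X/X../OO.; (2,2)=-1→..X/X../.OO
ply 2, X at ..X/XO./.O. | (0,0)=-1→X.X/XO./.O.; (0,1)=+0→.XX/XO./.O.*; (1,2)=-1→..X/XOX/.O.; (2,0)=-1→..X/XO./XO.; (2,2)=-1→..X/XO./.OX
ply 3, O at .XX/XO./.O. | (0,0)=+0→OXX/XO./.O.*; (1,2)=-1→.XX/XOO/.O.; (2,0)=-1→.XX/XO./OO.; (2,2)=-1→.XX/XO./.OO
ply 4, X at OXX/XO./.O. | (1,2)=-1→OXX/XOX/.O.; (2,0)=-1→OXX/XO./XO.; (2,2)=+0→OXX/XO./.OX*
ply 5, O at OXX/XO./.OX | (1,2)=+0→OXX/XOO/.OX*; (2,0)=-1→OXX/XO./OOX
ply 6, X at OXX/XOO/.OX | (2,0)=+0→OXX/XOO/XOX*
ply 7: OXX/XOO/XOX is terminal +0 (O); from ..X/X../.O. depth 6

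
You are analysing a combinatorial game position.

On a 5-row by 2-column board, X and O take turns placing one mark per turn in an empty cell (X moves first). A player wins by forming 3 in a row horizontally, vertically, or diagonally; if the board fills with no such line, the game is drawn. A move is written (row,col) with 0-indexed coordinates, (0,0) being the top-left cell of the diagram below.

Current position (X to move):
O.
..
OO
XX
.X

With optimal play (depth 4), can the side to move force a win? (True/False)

X winning at [O./../OO/XX/.X]: False

[O./../OO/XX/.X] X move#1: (0,1):-1/OX/../OO/XX/.X, (1,0):+0/O./X./OO/XX/.X*, (1,1):-1/O./.X/OO/XX/.X, (4,0):-1/O./../OO/XX/XX
[O./X./OO/XX/.X] O move#2: (0,1):+0/OO/X./OO/XX/.X*, (1,1):+0/O./XO/OO/XX/.X, (4,0):+0/O./X./OO/XX/OX
[OO/X./OO/XX/.X] X move#3: (1,1):+0/OO/XX/OO/XX/.X*, (4,0):-1/OO/X./OO/XX/XX
[OO/XX/OO/XX/.X] O move#4: (4,0):+0/OO/XX/OO/XX/OX*
[OO/XX/OO/XX/OX] end (terminal +0, X#5); searched O./../OO/XX/.X to 4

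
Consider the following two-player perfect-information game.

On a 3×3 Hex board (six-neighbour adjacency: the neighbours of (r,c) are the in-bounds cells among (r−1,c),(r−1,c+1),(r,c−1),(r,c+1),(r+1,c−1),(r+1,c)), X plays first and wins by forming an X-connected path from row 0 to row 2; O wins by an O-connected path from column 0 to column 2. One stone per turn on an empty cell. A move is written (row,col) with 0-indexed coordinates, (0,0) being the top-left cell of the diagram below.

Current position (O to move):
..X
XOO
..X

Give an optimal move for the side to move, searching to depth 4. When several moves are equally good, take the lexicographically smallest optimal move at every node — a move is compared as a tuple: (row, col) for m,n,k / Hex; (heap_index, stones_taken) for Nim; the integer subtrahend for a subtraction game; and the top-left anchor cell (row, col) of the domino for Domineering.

O's best at [..X/XOO/..X]: (0,0)

[..X/XOO/..X] O move#1: (0,0):+1/O.X/XOO/..X*, (0,1):+1/.OX/XOO/..X, (2,0):+1/..X/XOO/O.X, (2,1):-1/..X/XOO/.OX
[O.X/XOO/..X] X move#2: (0,1):-1/OXX/XOO/..X*, (2,0):-1/O.X/XOO/X.X, (2,1):-1/O.X/XOO/.XX
[OXX/XOO/..X] O move#3: (2,0):+1/OXX/XOO/O.X*, (2,1):-1/OXX/XOO/.OX
[OXX/XOO/O.X] end (terminal -1, X#4); searched ..X/XOO/..X to 4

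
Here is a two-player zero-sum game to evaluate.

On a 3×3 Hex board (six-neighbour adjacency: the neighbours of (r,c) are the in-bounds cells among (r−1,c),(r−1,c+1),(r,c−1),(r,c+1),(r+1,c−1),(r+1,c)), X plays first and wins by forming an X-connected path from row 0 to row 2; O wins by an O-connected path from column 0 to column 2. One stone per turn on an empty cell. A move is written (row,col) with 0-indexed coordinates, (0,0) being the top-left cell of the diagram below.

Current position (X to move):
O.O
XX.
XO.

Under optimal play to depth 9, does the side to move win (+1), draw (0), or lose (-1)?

[O.O/XX./XO.] X move#1: (0,1):+1/OXO/XX./XO.*, (1,2):-1/O.O/XXX/XO., (2,2):-1/O.O/XX./XOX
[OXO/XX./XO.] end (terminal -1, O#2); searched O.O/XX./XO. to 9

value(O.O/XX./XO., X) = +1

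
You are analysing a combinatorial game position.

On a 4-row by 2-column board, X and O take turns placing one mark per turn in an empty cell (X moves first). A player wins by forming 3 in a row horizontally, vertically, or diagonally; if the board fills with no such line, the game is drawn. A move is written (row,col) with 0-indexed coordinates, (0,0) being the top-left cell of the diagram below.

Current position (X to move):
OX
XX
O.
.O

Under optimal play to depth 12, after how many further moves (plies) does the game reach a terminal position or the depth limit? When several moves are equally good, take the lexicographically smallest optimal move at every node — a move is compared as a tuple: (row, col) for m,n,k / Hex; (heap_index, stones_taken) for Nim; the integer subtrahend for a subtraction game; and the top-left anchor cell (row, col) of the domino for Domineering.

ply 1, X at OX/XX/O./.O | (2,1)=+1→OX/XX/OX/.O*; (3,0)=+0→OX/XX/O./XO
ply 2: OX/XX/OX/.O is terminal -1 (O); from OX/XX/O./.O depth 12

PV length from [OX/XX/O./.O]: 1 ply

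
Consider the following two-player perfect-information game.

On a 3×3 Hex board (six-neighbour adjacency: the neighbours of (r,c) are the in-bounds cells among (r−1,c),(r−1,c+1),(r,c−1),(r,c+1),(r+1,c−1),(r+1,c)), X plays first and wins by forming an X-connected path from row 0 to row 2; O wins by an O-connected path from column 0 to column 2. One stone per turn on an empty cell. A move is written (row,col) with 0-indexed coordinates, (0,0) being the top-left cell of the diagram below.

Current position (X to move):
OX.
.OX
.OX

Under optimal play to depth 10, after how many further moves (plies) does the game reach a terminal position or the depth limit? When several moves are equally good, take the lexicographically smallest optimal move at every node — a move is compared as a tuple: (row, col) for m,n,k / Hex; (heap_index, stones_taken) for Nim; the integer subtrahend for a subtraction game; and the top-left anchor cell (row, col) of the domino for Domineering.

[OX./.OX/.OX] X move#1: (0,2):+1/OXX/.OX/.OX*, (1,0):+1/OX./XOX/.OX, (2,0):+1/OX./.OX/XOX
[OXX/.OX/.OX] end (terminal -1, O#2); searched OX./.OX/.OX to 10

PV length from [OX./.OX/.OX]: 1 ply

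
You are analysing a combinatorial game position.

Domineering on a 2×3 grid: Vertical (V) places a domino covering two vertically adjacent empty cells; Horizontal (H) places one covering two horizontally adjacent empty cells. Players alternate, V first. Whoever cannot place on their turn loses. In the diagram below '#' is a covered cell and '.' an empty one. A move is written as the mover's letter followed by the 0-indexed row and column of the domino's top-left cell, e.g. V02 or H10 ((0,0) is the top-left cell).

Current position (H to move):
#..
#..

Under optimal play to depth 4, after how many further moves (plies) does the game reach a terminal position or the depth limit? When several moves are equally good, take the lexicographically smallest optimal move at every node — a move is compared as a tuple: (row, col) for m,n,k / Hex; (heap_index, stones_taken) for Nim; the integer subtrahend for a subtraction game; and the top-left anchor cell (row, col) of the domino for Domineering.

PV length from [#../#..]: 1 ply

[#../#..] H move#1: H01:+1/###/#..*, H11:+1/#../###
[###/#..] end (terminal -1, V#2); searched #../#.. to 4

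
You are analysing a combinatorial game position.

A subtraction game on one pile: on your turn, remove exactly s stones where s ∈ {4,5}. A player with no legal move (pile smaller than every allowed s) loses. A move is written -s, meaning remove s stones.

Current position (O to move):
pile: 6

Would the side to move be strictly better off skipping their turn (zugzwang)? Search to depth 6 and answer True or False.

zugzwang(6, O) = False

[6] O move#1: -4:+1/2*, -5:+1/1
[2] end (terminal -1, X#2); searched 6 to 6
pass branch (X moves first from the same position):
  | [6] X move#1: -4:+1/2*, -5:+1/1
  | [2] end (terminal -1, O#2); searched 6 to 6
O moving scores +1; O passing scores -1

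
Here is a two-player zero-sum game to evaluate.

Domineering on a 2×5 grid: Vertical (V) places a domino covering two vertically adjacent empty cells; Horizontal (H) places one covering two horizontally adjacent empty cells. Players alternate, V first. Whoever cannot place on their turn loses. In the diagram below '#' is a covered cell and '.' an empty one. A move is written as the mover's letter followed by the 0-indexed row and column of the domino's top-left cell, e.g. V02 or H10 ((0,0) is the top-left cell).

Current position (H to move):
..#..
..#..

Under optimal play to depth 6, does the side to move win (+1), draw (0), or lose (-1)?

p1 H@[..#../..#..]: H00[###../..#..]-1* H03[..###/..#..]-1 H10[..#../###..]-1 H13[..#../..###]-1
p2 V@[###../..#..]: V03[####./..##.]+1* V04[###.#/..#.#]+1
p3 H@[####./..##.]: H10[####./####.]-1*
p4 V@[####./####.]: V04[#####/#####]+1*
p5 H@[#####/#####] terminal -1; root [..#../..#..] d6

value(..#../..#.., H) = -1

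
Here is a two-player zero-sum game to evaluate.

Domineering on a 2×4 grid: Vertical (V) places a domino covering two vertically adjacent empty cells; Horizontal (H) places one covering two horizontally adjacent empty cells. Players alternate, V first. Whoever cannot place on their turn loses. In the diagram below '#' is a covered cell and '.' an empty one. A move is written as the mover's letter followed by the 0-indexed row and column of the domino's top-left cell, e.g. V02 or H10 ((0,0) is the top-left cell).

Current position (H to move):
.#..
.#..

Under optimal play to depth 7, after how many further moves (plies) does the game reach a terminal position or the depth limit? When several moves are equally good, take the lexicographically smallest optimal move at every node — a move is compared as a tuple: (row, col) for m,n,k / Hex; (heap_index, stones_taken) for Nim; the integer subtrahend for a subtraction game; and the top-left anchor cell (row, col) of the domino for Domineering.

[.#../.#..] H move#1: H02:+1/.###/.#..*, H12:+1/.#../.###
[.###/.#..] V move#2: V00:-1/####/##..*
[####/##..] H move#3: H12:+1/####/####*
[####/####] end (terminal -1, V#4); searched .#../.#.. to 7

PV length from [.#../.#..]: 3 plies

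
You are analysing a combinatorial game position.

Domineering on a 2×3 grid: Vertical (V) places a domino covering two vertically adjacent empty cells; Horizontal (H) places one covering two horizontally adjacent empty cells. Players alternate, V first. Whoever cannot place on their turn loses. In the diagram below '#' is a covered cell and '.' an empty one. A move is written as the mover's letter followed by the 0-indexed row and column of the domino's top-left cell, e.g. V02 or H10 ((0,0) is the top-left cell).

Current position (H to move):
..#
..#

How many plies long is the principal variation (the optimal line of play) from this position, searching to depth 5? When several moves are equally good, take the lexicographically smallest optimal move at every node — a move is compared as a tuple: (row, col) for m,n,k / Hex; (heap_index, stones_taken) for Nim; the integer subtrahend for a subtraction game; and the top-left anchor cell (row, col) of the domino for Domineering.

p1 H@[..#/..#]: H00[###/..#]+1* H10[..#/###]+1
p2 V@[###/..#] terminal -1; root [..#/..#] d5

PV length from [..#/..#]: 1 ply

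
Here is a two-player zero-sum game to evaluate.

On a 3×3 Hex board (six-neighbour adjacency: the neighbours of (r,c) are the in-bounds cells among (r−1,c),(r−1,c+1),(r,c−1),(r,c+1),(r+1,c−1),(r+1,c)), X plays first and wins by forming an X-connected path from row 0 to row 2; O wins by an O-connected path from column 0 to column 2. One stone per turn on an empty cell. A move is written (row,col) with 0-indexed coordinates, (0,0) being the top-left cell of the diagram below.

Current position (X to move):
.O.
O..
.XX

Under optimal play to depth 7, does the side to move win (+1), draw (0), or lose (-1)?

p1 X@[.O./O../.XX]: (0,0)[XO./O../.XX]-1 (0,2)[.OX/O../.XX]+1* (1,1)[.O./OX./.XX]-1 (1,2)[.O./O.X/.XX]-1 (2,0)[.O./O../XXX]-1
p2 O@[.OX/O../.XX]: (0,0)[OOX/O../.XX]-1* (1,1)[.OX/OO./.XX]-1 (1,2)[.OX/O.O/.XX]-1 (2,0)[.OX/O../OXX]-1
p3 X@[OOX/O../.XX]: (1,1)[OOX/OX./.XX]+1* (1,2)[OOX/O.X/.XX]+1 (2,0)[OOX/O../XXX]+1
p4 O@[OOX/OX./.XX] terminal -1; root [.O./O../.XX] d7

value(.O./O../.XX, X) = +1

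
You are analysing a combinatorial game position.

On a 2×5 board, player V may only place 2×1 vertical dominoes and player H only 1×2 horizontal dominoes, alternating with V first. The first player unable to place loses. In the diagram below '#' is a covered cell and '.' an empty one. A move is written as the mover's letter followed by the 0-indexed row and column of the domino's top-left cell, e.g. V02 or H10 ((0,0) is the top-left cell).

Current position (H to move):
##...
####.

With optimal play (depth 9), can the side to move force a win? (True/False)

H winning at [##.../####.]: True

[##.../####.] H move#1: H02:-1/####./####., H03:+1/##.##/####.*
[##.##/####.] end (terminal -1, V#2); searched ##.../####. to 9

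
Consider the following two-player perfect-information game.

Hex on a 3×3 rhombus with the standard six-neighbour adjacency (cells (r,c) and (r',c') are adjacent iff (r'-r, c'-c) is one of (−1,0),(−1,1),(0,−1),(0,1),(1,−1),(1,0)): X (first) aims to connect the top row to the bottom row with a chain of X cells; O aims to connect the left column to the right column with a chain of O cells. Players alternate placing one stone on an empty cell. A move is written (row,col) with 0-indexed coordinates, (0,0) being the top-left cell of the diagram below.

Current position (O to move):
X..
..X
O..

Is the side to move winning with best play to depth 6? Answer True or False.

O winning at [X../..X/O..]: False

p1 O@[X../..X/O..]: (0,1)[XO./..X/O..]-1* (0,2)[X.O/..X/O..]-1 (1,0)[X../O.X/O..]-1 (1,1)[X../.OX/O..]-1 (2,1)[X../..X/OO.]-1 (2,2)[X../..X/O.O]-1
p2 X@[XO./..X/O..]: (0,2)[XOX/..X/O..]+1* (1,0)[XO./X.X/O..]+1 (1,1)[XO./.XX/O..]+1 (2,1)[XO./..X/OX.]-1 (2,2)[XO./..X/O.X]-1
p3 O@[XOX/..X/O..]: (1,0)[XOX/O.X/O..]-1* (1,1)[XOX/.OX/O..]-1 (2,1)[XOX/..X/OO.]-1 (2,2)[XOX/..X/O.O]-1
p4 X@[XOX/O.X/O..]: (1,1)[XOX/OXX/O..]+1* (2,1)[XOX/O.X/OX.]+1 (2,2)[XOX/O.X/O.X]+1
p5 O@[XOX/OXX/O..]: (2,1)[XOX/OXX/OO.]-1* (2,2)[XOX/OXX/O.O]-1
p6 X@[XOX/OXX/OO.]: (2,2)[XOX/OXX/OOX]+1*
p7 O@[XOX/OXX/OOX] terminal -1; root [X../..X/O..] d6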